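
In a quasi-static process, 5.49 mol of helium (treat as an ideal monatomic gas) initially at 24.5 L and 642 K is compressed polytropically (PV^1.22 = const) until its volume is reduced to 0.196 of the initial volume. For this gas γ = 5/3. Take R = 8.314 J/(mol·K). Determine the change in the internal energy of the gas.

19000 J

P₁ = nRT₁/V₁ = 5.49×8.314×642/24.5 = 1200 kPa.
Polytropic n=1.22: T₂ = T₁(V₁/V₂)^(n−1) = 642×(5.10)^0.22 = 919 K; P₂ = P₁(V₁/V₂)^n = 8730 kPa.
For an ideal gas ΔU = nCvΔT with Cv = (3/2)R = 12.5 J/(mol·K).
ΔU = 5.49×12.5×(919−642) = 19000 J.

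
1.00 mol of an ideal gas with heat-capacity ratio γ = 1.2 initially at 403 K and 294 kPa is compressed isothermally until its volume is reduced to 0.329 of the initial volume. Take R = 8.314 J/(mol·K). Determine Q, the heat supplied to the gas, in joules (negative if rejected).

-3720 J

V₁ = nRT₁/P₁ = 1.00×8.314×403/294 = 11.4 L.
Isothermal: T stays 403 K; PV = const ⇒ V₂ = 3.75 L, P₂ = 894 kPa.
ΔU = 0 (ideal gas, T constant).
W = nRT ln(V₂/V₁) = 1.00×8.314×403×ln(0.329) = -3720 J.
Q = ΔU + W = -3720 J.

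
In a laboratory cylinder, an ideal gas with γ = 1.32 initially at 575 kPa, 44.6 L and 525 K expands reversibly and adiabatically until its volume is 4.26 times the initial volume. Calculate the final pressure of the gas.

84.9 kPa

Adiabatic: TV^(γ−1) = const ⇒ T₂ = 525×(0.235)^0.320 = 330 K; PV^γ = const ⇒ P₂ = 84.9 kPa.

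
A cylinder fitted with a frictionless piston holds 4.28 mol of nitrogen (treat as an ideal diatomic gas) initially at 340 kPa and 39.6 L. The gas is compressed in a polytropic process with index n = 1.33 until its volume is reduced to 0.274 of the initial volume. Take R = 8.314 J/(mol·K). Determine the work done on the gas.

21700 J

T₁ = P₁V₁/(nR) = 340×39.6/(4.28×8.314) = 378 K.
Polytropic n=1.33: T₂ = T₁(V₁/V₂)^(n−1) = 378×(3.65)^0.33 = 580 K; P₂ = P₁(V₁/V₂)^n = 1900 kPa.
W = (P₁V₁−P₂V₂)/(n−1) = (340×39.6−1900×10.9)/0.33 = -21700 J.
Work done on the gas = −W_by = 21700 J.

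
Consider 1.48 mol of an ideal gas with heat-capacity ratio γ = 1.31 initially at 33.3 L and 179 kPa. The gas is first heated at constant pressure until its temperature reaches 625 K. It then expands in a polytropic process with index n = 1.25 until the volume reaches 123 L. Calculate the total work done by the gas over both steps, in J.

T₁ = P₁V₁/(nR) = 179×33.3/(1.48×8.314) = 484 K.
Step 1 — Isobaric: P stays 179 kPa; V/T = const ⇒ T₂ = 625 K, V₂ = 43.0 L.
W = PΔV = 179×(43.0−33.3) kPa·L = 1730 J.
ΔU = nCvΔT = 1.48×26.8×(625−484) = 5580 J.
Q = ΔU + W = nCpΔT = 7310 J.
State after step 1: P = 179 kPa, V = 43.0 L, T = 625 K.
Step 2 — Polytropic n=1.25: T₂ = T₁(V₁/V₂)^(n−1) = 625×(0.349)^0.25 = 480 K; P₂ = P₁(V₁/V₂)^n = 48.1 kPa.
W = (P₁V₁−P₂V₂)/(n−1) = (179×43.0−48.1×123)/0.25 = 7110 J.
ΔU = nCvΔT = 1.48×26.8×(480−625) = -5740 J.
Q = ΔU + W = 1380 J.
Net over both steps: W = 8840 J, Q = 8690 J, ΔU = -156 J.

8840 J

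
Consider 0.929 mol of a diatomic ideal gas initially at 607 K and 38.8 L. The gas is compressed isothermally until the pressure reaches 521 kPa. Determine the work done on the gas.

P₁ = nRT₁/V₁ = 0.929×8.314×607/38.8 = 121 kPa.
Isothermal: T stays 607 K; PV = const ⇒ V₂ = 9.00 L, P₂ = 521 kPa.
W = nRT ln(V₂/V₁) = 0.929×8.314×607×ln(0.232) = -6850 J.
Work done on the gas = −W_by = 6850 J.

6850 J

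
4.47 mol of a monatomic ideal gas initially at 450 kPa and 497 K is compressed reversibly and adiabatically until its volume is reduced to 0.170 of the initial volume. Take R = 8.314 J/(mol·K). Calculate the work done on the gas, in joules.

V₁ = nRT₁/P₁ = 4.47×8.314×497/450 = 41.0 L.
Adiabatic: TV^(γ−1) = const ⇒ T₂ = 497×(5.88)^0.667 = 1620 K; PV^γ = const ⇒ P₂ = 8630 kPa.
ΔU = nCvΔT = 4.47×12.5×(1620−497) = 62600 J.
Q = 0 for an adiabatic process, so W = −ΔU = -62600 J.
Work done on the gas = −W_by = 62600 J.

62600 J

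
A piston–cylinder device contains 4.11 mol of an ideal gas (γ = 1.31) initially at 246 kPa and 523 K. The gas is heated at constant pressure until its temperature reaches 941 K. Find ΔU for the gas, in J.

46100 J

V₁ = nRT₁/P₁ = 4.11×8.314×523/246 = 72.6 L.
Isobaric: P stays 246 kPa; V/T = const ⇒ T₂ = 941 K, V₂ = 131 L.
For an ideal gas ΔU = nCvΔT with Cv = R/(γ−1) = 26.8 J/(mol·K).
ΔU = 4.11×26.8×(941−523) = 46100 J.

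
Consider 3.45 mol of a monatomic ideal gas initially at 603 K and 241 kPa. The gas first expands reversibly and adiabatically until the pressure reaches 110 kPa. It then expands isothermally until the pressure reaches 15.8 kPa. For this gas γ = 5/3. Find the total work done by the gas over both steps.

31500 J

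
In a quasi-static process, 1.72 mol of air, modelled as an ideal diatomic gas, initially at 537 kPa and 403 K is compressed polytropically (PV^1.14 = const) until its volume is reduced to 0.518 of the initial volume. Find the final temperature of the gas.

442 K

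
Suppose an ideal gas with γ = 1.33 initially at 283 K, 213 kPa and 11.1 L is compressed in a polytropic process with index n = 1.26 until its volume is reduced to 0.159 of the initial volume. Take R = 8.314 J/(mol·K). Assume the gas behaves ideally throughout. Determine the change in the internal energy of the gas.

n = P₁V₁/(RT₁) = 213×11.1/(8.314×283) = 1.00 mol.
Polytropic n=1.26: T₂ = T₁(V₁/V₂)^(n−1) = 283×(6.29)^0.26 = 456 K; P₂ = P₁(V₁/V₂)^n = 2160 kPa.
For an ideal gas ΔU = nCvΔT with Cv = R/(γ−1) = 25.2 J/(mol·K).
ΔU = 1.00×25.2×(456−283) = 4390 J.

4390 J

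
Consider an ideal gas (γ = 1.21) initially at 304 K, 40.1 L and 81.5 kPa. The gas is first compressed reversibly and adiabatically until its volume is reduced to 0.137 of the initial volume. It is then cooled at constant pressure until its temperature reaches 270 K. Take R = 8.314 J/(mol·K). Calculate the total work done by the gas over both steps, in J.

-10100 J

n = P₁V₁/(RT₁) = 81.5×40.1/(8.314×304) = 1.29 mol.
Step 1 — Adiabatic: TV^(γ−1) = const ⇒ T₂ = 304×(7.30)^0.210 = 461 K; PV^γ = const ⇒ P₂ = 903 kPa.
ΔU = nCvΔT = 1.29×39.6×(461−304) = 8060 J.
Q = 0 for an adiabatic process, so W = −ΔU = -8060 J.
State after step 1: P = 903 kPa, V = 5.49 L, T = 461 K.
Step 2 — Isobaric: P stays 903 kPa; V/T = const ⇒ T₂ = 270 K, V₂ = 3.21 L.
W = PΔV = 903×(3.21−5.49) kPa·L = -2060 J.
ΔU = nCvΔT = 1.29×39.6×(270−461) = -9800 J.
Q = ΔU + W = nCpΔT = -11900 J.
Net over both steps: W = -10100 J, Q = -11900 J, ΔU = -1740 J.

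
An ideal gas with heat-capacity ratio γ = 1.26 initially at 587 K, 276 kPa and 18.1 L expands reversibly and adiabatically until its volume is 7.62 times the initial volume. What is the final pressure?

21.4 kPa

Adiabatic: TV^(γ−1) = const ⇒ T₂ = 587×(0.131)^0.260 = 346 K; PV^γ = const ⇒ P₂ = 21.4 kPa.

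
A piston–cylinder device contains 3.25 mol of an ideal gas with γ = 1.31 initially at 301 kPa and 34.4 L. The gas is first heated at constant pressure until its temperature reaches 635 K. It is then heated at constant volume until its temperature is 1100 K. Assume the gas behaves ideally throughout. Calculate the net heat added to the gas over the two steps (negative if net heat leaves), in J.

69300 J

T₁ = P₁V₁/(nR) = 301×34.4/(3.25×8.314) = 383 K.
Step 1 — Isobaric: P stays 301 kPa; V/T = const ⇒ T₂ = 635 K, V₂ = 57.0 L.
W = PΔV = 301×(57.0−34.4) kPa·L = 6800 J.
ΔU = nCvΔT = 3.25×26.8×(635−383) = 21900 J.
Q = ΔU + W = nCpΔT = 28800 J.
State after step 1: P = 301 kPa, V = 57.0 L, T = 635 K.
Step 2 — Isochoric: V stays 57.0 L; P/T = const ⇒ T₂ = 1100 K, P₂ = 521 kPa.
W = 0 (no volume change).
ΔU = nCvΔT = 3.25×26.8×(1100−635) = 40500 J.
Q = ΔU = 40500 J.
Net over both steps: W = 6800 J, Q = 69300 J, ΔU = 62500 J.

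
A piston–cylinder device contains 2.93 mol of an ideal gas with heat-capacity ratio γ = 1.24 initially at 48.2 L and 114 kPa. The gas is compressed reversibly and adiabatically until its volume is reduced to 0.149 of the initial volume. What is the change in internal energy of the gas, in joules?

T₁ = P₁V₁/(nR) = 114×48.2/(2.93×8.314) = 226 K.
Adiabatic: TV^(γ−1) = const ⇒ T₂ = 226×(6.71)^0.240 = 356 K; PV^γ = const ⇒ P₂ = 1210 kPa.
For an ideal gas ΔU = nCvΔT with Cv = R/(γ−1) = 34.6 J/(mol·K).
ΔU = 2.93×34.6×(356−226) = 13300 J.

13300 J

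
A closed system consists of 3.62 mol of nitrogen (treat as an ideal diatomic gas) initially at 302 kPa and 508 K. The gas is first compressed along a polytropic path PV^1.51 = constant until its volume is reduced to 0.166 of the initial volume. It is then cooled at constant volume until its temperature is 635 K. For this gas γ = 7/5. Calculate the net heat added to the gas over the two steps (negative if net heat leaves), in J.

V₁ = nRT₁/P₁ = 3.62×8.314×508/302 = 50.6 L.
Step 1 — Polytropic n=1.51: T₂ = T₁(V₁/V₂)^(n−1) = 508×(6.02)^0.51 = 1270 K; P₂ = P₁(V₁/V₂)^n = 4550 kPa.
W = (P₁V₁−P₂V₂)/(n−1) = (302×50.6−4550×8.40)/0.51 = -44900 J.
ΔU = nCvΔT = 3.62×20.8×(1270−508) = 57300 J.
Q = ΔU + W = 12400 J.
State after step 1: P = 4550 kPa, V = 8.40 L, T = 1270 K.
Step 2 — Isochoric: V stays 8.40 L; P/T = const ⇒ T₂ = 635 K, P₂ = 2270 kPa.
W = 0 (no volume change).
ΔU = nCvΔT = 3.62×20.8×(635−1270) = -47700 J.
Q = ΔU = -47700 J.
Net over both steps: W = -44900 J, Q = -35400 J, ΔU = 9560 J.

-35400 J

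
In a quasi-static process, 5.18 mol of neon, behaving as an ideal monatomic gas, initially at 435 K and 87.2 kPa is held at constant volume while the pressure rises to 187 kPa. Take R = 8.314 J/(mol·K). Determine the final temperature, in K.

V₁ = nRT₁/P₁ = 5.18×8.314×435/87.2 = 215 L.
Isochoric: V stays 215 L; P/T = const ⇒ T₂ = 933 K, P₂ = 187 kPa.

933 K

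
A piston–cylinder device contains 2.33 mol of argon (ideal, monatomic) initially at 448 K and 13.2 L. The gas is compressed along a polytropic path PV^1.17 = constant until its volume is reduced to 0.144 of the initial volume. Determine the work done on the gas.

19900 J

P₁ = nRT₁/V₁ = 2.33×8.314×448/13.2 = 657 kPa.
Polytropic n=1.17: T₂ = T₁(V₁/V₂)^(n−1) = 448×(6.94)^0.17 = 623 K; P₂ = P₁(V₁/V₂)^n = 6350 kPa.
W = (P₁V₁−P₂V₂)/(n−1) = (657×13.2−6350×1.90)/0.17 = -19900 J.
Work done on the gas = −W_by = 19900 J.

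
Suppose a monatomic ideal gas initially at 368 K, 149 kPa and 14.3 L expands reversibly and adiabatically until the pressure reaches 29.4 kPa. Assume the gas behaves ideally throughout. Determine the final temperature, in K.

Adiabatic: T₂/T₁ = (P₂/P₁)^((γ−1)/γ) ⇒ T₂ = 368×(0.197)^0.400 = 192 K; V₂ = 37.9 L.

192 K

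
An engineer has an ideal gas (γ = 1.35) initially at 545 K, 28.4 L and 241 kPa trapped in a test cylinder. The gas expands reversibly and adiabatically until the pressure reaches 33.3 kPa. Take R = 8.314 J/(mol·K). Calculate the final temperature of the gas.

326 K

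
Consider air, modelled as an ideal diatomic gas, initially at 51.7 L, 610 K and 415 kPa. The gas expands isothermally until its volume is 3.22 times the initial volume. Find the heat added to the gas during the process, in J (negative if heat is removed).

n = P₁V₁/(RT₁) = 415×51.7/(8.314×610) = 4.23 mol.
Isothermal: T stays 610 K; PV = const ⇒ V₂ = 166 L, P₂ = 129 kPa.
ΔU = 0 (ideal gas, T constant).
W = nRT ln(V₂/V₁) = 4.23×8.314×610×ln(3.22) = 25100 J.
Q = ΔU + W = 25100 J.

25100 J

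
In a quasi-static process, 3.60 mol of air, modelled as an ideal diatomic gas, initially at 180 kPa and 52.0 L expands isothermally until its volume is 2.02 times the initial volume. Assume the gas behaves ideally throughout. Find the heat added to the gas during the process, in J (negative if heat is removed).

T₁ = P₁V₁/(nR) = 180×52.0/(3.60×8.314) = 313 K.
Isothermal: T stays 313 K; PV = const ⇒ V₂ = 105 L, P₂ = 89.1 kPa.
ΔU = 0 (ideal gas, T constant).
W = nRT ln(V₂/V₁) = 3.60×8.314×313×ln(2.02) = 6580 J.
Q = ΔU + W = 6580 J.

6580 J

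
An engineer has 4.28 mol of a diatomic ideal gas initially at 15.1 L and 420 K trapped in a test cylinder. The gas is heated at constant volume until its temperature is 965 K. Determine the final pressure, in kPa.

2270 kPa

P₁ = nRT₁/V₁ = 4.28×8.314×420/15.1 = 990 kPa.
Isochoric: V stays 15.1 L; P/T = const ⇒ T₂ = 965 K, P₂ = 2270 kPa.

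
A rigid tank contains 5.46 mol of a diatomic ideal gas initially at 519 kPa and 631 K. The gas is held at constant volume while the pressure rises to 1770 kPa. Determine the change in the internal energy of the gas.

V₁ = nRT₁/P₁ = 5.46×8.314×631/519 = 55.2 L.
Isochoric: V stays 55.2 L; P/T = const ⇒ T₂ = 2150 K, P₂ = 1770 kPa.
For an ideal gas ΔU = nCvΔT with Cv = (5/2)R = 20.8 J/(mol·K).
ΔU = 5.46×20.8×(2150−631) = 173000 J.

173000 J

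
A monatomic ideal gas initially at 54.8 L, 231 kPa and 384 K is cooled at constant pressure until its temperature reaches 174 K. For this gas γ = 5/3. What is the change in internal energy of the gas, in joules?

n = P₁V₁/(RT₁) = 231×54.8/(8.314×384) = 3.97 mol.
Isobaric: P stays 231 kPa; V/T = const ⇒ T₂ = 174 K, V₂ = 24.8 L.
For an ideal gas ΔU = nCvΔT with Cv = (3/2)R = 12.5 J/(mol·K).
ΔU = 3.97×12.5×(174−384) = -10400 J.

-10400 J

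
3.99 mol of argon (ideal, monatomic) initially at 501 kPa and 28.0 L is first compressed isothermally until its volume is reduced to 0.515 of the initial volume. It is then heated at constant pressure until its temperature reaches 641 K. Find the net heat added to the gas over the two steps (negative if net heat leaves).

8780 J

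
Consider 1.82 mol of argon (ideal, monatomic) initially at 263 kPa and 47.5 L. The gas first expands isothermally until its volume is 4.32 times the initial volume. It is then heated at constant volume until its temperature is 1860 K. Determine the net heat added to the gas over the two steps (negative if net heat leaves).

41800 J

T₁ = P₁V₁/(nR) = 263×47.5/(1.82×8.314) = 826 K.
Step 1 — Isothermal: T stays 826 K; PV = const ⇒ V₂ = 205 L, P₂ = 60.9 kPa.
ΔU = 0 (ideal gas, T constant).
W = nRT ln(V₂/V₁) = 1.82×8.314×826×ln(4.32) = 18300 J.
Q = ΔU + W = 18300 J.
State after step 1: P = 60.9 kPa, V = 205 L, T = 826 K.
Step 2 — Isochoric: V stays 205 L; P/T = const ⇒ T₂ = 1860 K, P₂ = 137 kPa.
W = 0 (no volume change).
ΔU = nCvΔT = 1.82×12.5×(1860−826) = 23500 J.
Q = ΔU = 23500 J.
Net over both steps: W = 18300 J, Q = 41800 J, ΔU = 23500 J.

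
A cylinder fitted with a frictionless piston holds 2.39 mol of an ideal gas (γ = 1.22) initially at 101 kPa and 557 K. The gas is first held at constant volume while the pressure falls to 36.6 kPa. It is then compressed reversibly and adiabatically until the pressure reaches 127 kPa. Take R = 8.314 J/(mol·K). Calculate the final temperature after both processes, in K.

V₁ = nRT₁/P₁ = 2.39×8.314×557/101 = 110 L.
Step 1 — Isochoric: V stays 110 L; P/T = const ⇒ T₂ = 202 K, P₂ = 36.6 kPa.
W = 0 (no volume change).
ΔU = nCvΔT = 2.39×37.8×(202−557) = -32100 J.
Q = ΔU = -32100 J.
State after step 1: P = 36.6 kPa, V = 110 L, T = 202 K.
Step 2 — Adiabatic: T₂/T₁ = (P₂/P₁)^((γ−1)/γ) ⇒ T₂ = 202×(3.47)^0.180 = 253 K; V₂ = 39.5 L.
ΔU = nCvΔT = 2.39×37.8×(253−202) = 4590 J.
Q = 0 for an adiabatic process, so W = −ΔU = -4590 J.
Net over both steps: W = -4590 J, Q = -32100 J, ΔU = -27500 J.

253 K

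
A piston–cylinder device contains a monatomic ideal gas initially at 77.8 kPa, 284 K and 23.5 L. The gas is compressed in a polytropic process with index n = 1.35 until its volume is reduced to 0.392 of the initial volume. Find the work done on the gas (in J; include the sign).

2030 J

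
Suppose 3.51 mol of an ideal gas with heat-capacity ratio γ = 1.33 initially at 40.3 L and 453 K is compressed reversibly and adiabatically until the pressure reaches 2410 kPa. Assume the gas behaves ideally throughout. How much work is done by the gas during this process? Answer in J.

P₁ = nRT₁/V₁ = 3.51×8.314×453/40.3 = 328 kPa.
Adiabatic: T₂/T₁ = (P₂/P₁)^((γ−1)/γ) ⇒ T₂ = 453×(7.35)^0.248 = 743 K; V₂ = 9.00 L.
ΔU = nCvΔT = 3.51×25.2×(743−453) = 25600 J.
Q = 0 for an adiabatic process, so W = −ΔU = -25600 J.

-25600 J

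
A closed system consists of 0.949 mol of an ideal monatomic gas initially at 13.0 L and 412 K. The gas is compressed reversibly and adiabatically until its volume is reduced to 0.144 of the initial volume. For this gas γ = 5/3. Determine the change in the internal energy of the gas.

P₁ = nRT₁/V₁ = 0.949×8.314×412/13.0 = 250 kPa.
Adiabatic: TV^(γ−1) = const ⇒ T₂ = 412×(6.94)^0.667 = 1500 K; PV^γ = const ⇒ P₂ = 6320 kPa.
For an ideal gas ΔU = nCvΔT with Cv = (3/2)R = 12.5 J/(mol·K).
ΔU = 0.949×12.5×(1500−412) = 12900 J.

12900 J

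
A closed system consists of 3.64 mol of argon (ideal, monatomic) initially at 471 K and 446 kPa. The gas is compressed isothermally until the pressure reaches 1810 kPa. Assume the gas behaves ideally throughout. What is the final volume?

7.88 L

V₁ = nRT₁/P₁ = 3.64×8.314×471/446 = 32.0 L.
Isothermal: T stays 471 K; PV = const ⇒ V₂ = 7.88 L, P₂ = 1810 kPa.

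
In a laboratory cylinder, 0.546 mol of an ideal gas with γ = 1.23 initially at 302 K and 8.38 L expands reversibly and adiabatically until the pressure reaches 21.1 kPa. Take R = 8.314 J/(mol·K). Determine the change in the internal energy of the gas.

-1900 J

P₁ = nRT₁/V₁ = 0.546×8.314×302/8.38 = 164 kPa.
Adiabatic: T₂/T₁ = (P₂/P₁)^((γ−1)/γ) ⇒ T₂ = 302×(0.129)^0.187 = 206 K; V₂ = 44.3 L.
For an ideal gas ΔU = nCvΔT with Cv = R/(γ−1) = 36.1 J/(mol·K).
ΔU = 0.546×36.1×(206−302) = -1900 J.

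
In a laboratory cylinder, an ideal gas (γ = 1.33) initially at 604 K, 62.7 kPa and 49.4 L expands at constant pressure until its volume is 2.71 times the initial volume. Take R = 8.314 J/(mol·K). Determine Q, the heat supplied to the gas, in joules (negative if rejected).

21300 J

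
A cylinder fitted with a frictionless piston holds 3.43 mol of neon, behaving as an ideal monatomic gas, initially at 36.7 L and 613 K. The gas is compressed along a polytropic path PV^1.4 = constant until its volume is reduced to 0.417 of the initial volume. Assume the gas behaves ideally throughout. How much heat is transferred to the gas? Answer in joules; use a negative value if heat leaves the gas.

P₁ = nRT₁/V₁ = 3.43×8.314×613/36.7 = 476 kPa.
Polytropic n=1.4: T₂ = T₁(V₁/V₂)^(n−1) = 613×(2.40)^0.40 = 870 K; P₂ = P₁(V₁/V₂)^n = 1620 kPa.
W = (P₁V₁−P₂V₂)/(n−1) = (476×36.7−1620×15.3)/0.40 = -18300 J.
ΔU = nCvΔT = 3.43×12.5×(870−613) = 11000 J.
Q = ΔU + W = -7320 J.

-7320 J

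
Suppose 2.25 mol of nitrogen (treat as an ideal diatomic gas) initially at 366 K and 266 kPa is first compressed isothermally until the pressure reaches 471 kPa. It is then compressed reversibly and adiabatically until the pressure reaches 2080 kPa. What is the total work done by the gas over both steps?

-13000 J

V₁ = nRT₁/P₁ = 2.25×8.314×366/266 = 25.7 L.
Step 1 — Isothermal: T stays 366 K; PV = const ⇒ V₂ = 14.5 L, P₂ = 471 kPa.
ΔU = 0 (ideal gas, T constant).
W = nRT ln(V₂/V₁) = 2.25×8.314×366×ln(0.565) = -3910 J.
Q = ΔU + W = -3910 J.
State after step 1: P = 471 kPa, V = 14.5 L, T = 366 K.
Step 2 — Adiabatic: T₂/T₁ = (P₂/P₁)^((γ−1)/γ) ⇒ T₂ = 366×(4.42)^0.286 = 559 K; V₂ = 5.03 L.
ΔU = nCvΔT = 2.25×20.8×(559−366) = 9050 J.
Q = 0 for an adiabatic process, so W = −ΔU = -9050 J.
Net over both steps: W = -13000 J, Q = -3910 J, ΔU = 9050 J.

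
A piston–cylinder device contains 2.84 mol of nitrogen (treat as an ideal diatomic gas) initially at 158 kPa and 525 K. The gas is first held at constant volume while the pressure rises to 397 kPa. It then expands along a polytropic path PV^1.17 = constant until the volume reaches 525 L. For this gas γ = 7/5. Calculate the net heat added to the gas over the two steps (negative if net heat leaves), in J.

76000 J

V₁ = nRT₁/P₁ = 2.84×8.314×525/158 = 78.5 L.
Step 1 — Isochoric: V stays 78.5 L; P/T = const ⇒ T₂ = 1320 K, P₂ = 397 kPa.
W = 0 (no volume change).
ΔU = nCvΔT = 2.84×20.8×(1320−525) = 46900 J.
Q = ΔU = 46900 J.
State after step 1: P = 397 kPa, V = 78.5 L, T = 1320 K.
Step 2 — Polytropic n=1.17: T₂ = T₁(V₁/V₂)^(n−1) = 1320×(0.149)^0.17 = 955 K; P₂ = P₁(V₁/V₂)^n = 42.9 kPa.
W = (P₁V₁−P₂V₂)/(n−1) = (397×78.5−42.9×525)/0.17 = 50600 J.
ΔU = nCvΔT = 2.84×20.8×(955−1320) = -21500 J.
Q = ΔU + W = 29100 J.
Net over both steps: W = 50600 J, Q = 76000 J, ΔU = 25400 J.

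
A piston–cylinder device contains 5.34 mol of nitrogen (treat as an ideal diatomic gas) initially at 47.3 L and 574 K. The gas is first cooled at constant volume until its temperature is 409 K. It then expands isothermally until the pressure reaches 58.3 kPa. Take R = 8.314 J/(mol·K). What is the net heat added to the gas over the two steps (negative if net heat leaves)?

P₁ = nRT₁/V₁ = 5.34×8.314×574/47.3 = 539 kPa.
Step 1 — Isochoric: V stays 47.3 L; P/T = const ⇒ T₂ = 409 K, P₂ = 384 kPa.
W = 0 (no volume change).
ΔU = nCvΔT = 5.34×20.8×(409−574) = -18300 J.
Q = ΔU = -18300 J.
State after step 1: P = 384 kPa, V = 47.3 L, T = 409 K.
Step 2 — Isothermal: T stays 409 K; PV = const ⇒ V₂ = 311 L, P₂ = 58.3 kPa.
ΔU = 0 (ideal gas, T constant).
W = nRT ln(V₂/V₁) = 5.34×8.314×409×ln(6.58) = 34200 J.
Q = ΔU + W = 34200 J.
Net over both steps: W = 34200 J, Q = 15900 J, ΔU = -18300 J.

15900 J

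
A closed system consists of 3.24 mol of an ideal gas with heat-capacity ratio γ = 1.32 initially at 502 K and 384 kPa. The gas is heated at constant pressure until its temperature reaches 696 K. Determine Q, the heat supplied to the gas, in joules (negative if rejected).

V₁ = nRT₁/P₁ = 3.24×8.314×502/384 = 35.2 L.
Isobaric: P stays 384 kPa; V/T = const ⇒ T₂ = 696 K, V₂ = 48.8 L.
W = PΔV = 384×(48.8−35.2) kPa·L = 5230 J.
ΔU = nCvΔT = 3.24×26.0×(696−502) = 16300 J.
Q = ΔU + W = nCpΔT = 21600 J.

21600 J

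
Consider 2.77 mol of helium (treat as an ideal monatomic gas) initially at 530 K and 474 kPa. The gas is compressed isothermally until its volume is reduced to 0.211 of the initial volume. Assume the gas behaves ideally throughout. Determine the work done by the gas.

-19000 J

V₁ = nRT₁/P₁ = 2.77×8.314×530/474 = 25.8 L.
Isothermal: T stays 530 K; PV = const ⇒ V₂ = 5.43 L, P₂ = 2250 kPa.
W = nRT ln(V₂/V₁) = 2.77×8.314×530×ln(0.211) = -19000 J.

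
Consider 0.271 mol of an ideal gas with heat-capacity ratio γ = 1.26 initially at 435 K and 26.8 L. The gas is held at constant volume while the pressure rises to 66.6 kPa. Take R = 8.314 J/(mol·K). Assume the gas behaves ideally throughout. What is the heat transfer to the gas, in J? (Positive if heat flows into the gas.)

3100 J

P₁ = nRT₁/V₁ = 0.271×8.314×435/26.8 = 36.6 kPa.
Isochoric: V stays 26.8 L; P/T = const ⇒ T₂ = 792 K, P₂ = 66.6 kPa.
W = 0 (no volume change).
ΔU = nCvΔT = 0.271×32.0×(792−435) = 3100 J.
Q = ΔU = 3100 J.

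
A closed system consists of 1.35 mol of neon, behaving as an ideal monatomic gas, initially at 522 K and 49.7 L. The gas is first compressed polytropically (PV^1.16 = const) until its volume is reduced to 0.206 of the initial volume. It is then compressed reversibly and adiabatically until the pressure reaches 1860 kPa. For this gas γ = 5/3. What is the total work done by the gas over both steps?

P₁ = nRT₁/V₁ = 1.35×8.314×522/49.7 = 118 kPa.
Step 1 — Polytropic n=1.16: T₂ = T₁(V₁/V₂)^(n−1) = 522×(4.85)^0.16 = 672 K; P₂ = P₁(V₁/V₂)^n = 737 kPa.
W = (P₁V₁−P₂V₂)/(n−1) = (118×49.7−737×10.2)/0.16 = -10500 J.
ΔU = nCvΔT = 1.35×12.5×(672−522) = 2530 J.
Q = ΔU + W = -8000 J.
State after step 1: P = 737 kPa, V = 10.2 L, T = 672 K.
Step 2 — Adiabatic: T₂/T₁ = (P₂/P₁)^((γ−1)/γ) ⇒ T₂ = 672×(2.52)^0.400 = 973 K; V₂ = 5.87 L.
ΔU = nCvΔT = 1.35×12.5×(973−672) = 5070 J.
Q = 0 for an adiabatic process, so W = −ΔU = -5070 J.
Net over both steps: W = -15600 J, Q = -8000 J, ΔU = 7600 J.

-15600 J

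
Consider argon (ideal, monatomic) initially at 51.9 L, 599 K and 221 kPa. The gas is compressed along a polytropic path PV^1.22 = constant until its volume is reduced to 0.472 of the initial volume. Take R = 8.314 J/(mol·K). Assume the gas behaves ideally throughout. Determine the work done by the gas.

n = P₁V₁/(RT₁) = 221×51.9/(8.314×599) = 2.30 mol.
Polytropic n=1.22: T₂ = T₁(V₁/V₂)^(n−1) = 599×(2.12)^0.22 = 707 K; P₂ = P₁(V₁/V₂)^n = 552 kPa.
W = (P₁V₁−P₂V₂)/(n−1) = (221×51.9−552×24.5)/0.22 = -9360 J.

-9360 J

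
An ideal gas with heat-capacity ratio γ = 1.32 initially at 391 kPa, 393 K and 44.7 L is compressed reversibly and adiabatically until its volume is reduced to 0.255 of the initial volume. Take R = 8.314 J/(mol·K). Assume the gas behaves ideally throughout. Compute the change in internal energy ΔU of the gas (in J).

n = P₁V₁/(RT₁) = 391×44.7/(8.314×393) = 5.35 mol.
Adiabatic: TV^(γ−1) = const ⇒ T₂ = 393×(3.92)^0.320 = 609 K; PV^γ = const ⇒ P₂ = 2370 kPa.
For an ideal gas ΔU = nCvΔT with Cv = R/(γ−1) = 26.0 J/(mol·K).
ΔU = 5.35×26.0×(609−393) = 30000 J.

30000 J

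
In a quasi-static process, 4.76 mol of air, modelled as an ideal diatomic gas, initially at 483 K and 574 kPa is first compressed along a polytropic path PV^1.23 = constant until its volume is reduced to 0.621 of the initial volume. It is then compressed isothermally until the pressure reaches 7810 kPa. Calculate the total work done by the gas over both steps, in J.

V₁ = nRT₁/P₁ = 4.76×8.314×483/574 = 33.3 L.
Step 1 — Polytropic n=1.23: T₂ = T₁(V₁/V₂)^(n−1) = 483×(1.61)^0.23 = 539 K; P₂ = P₁(V₁/V₂)^n = 1030 kPa.
W = (P₁V₁−P₂V₂)/(n−1) = (574×33.3−1030×20.7)/0.23 = -9620 J.
ΔU = nCvΔT = 4.76×20.8×(539−483) = 5530 J.
Q = ΔU + W = -4090 J.
State after step 1: P = 1030 kPa, V = 20.7 L, T = 539 K.
Step 2 — Isothermal: T stays 539 K; PV = const ⇒ V₂ = 2.73 L, P₂ = 7810 kPa.
ΔU = 0 (ideal gas, T constant).
W = nRT ln(V₂/V₁) = 4.76×8.314×539×ln(0.132) = -43200 J.
Q = ΔU + W = -43200 J.
Net over both steps: W = -52800 J, Q = -47300 J, ΔU = 5530 J.

-52800 J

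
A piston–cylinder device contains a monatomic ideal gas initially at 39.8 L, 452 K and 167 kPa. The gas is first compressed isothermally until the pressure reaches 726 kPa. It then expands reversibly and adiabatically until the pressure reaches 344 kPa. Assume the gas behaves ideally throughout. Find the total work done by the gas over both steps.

-7190 J

n = P₁V₁/(RT₁) = 167×39.8/(8.314×452) = 1.77 mol.
Step 1 — Isothermal: T stays 452 K; PV = const ⇒ V₂ = 9.16 L, P₂ = 726 kPa.
ΔU = 0 (ideal gas, T constant).
W = nRT ln(V₂/V₁) = 1.77×8.314×452×ln(0.230) = -9770 J.
Q = ΔU + W = -9770 J.
State after step 1: P = 726 kPa, V = 9.16 L, T = 452 K.
Step 2 — Adiabatic: T₂/T₁ = (P₂/P₁)^((γ−1)/γ) ⇒ T₂ = 452×(0.474)^0.400 = 335 K; V₂ = 14.3 L.
ΔU = nCvΔT = 1.77×12.5×(335−452) = -2570 J.
Q = 0 for an adiabatic process, so W = −ΔU = 2570 J.
Net over both steps: W = -7190 J, Q = -9770 J, ΔU = -2570 J.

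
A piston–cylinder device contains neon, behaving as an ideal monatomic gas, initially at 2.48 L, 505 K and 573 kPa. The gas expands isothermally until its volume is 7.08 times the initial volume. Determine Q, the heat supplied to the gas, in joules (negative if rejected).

n = P₁V₁/(RT₁) = 573×2.48/(8.314×505) = 0.338 mol.
Isothermal: T stays 505 K; PV = const ⇒ V₂ = 17.6 L, P₂ = 80.9 kPa.
ΔU = 0 (ideal gas, T constant).
W = nRT ln(V₂/V₁) = 0.338×8.314×505×ln(7.08) = 2780 J.
Q = ΔU + W = 2780 J.

2780 J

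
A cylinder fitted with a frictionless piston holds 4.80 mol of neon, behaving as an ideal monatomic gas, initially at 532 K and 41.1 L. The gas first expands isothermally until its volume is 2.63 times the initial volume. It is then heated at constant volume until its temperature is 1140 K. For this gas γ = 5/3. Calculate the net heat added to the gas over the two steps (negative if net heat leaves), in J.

P₁ = nRT₁/V₁ = 4.80×8.314×532/41.1 = 517 kPa.
Step 1 — Isothermal: T stays 532 K; PV = const ⇒ V₂ = 108 L, P₂ = 196 kPa.
ΔU = 0 (ideal gas, T constant).
W = nRT ln(V₂/V₁) = 4.80×8.314×532×ln(2.63) = 20500 J.
Q = ΔU + W = 20500 J.
State after step 1: P = 196 kPa, V = 108 L, T = 532 K.
Step 2 — Isochoric: V stays 108 L; P/T = const ⇒ T₂ = 1140 K, P₂ = 421 kPa.
W = 0 (no volume change).
ΔU = nCvΔT = 4.80×12.5×(1140−532) = 36400 J.
Q = ΔU = 36400 J.
Net over both steps: W = 20500 J, Q = 56900 J, ΔU = 36400 J.

56900 J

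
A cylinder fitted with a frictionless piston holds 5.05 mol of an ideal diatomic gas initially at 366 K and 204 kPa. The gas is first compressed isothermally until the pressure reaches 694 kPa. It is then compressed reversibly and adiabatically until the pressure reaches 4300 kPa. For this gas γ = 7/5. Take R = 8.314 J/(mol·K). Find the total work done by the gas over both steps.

-45100 J

V₁ = nRT₁/P₁ = 5.05×8.314×366/204 = 75.3 L.
Step 1 — Isothermal: T stays 366 K; PV = const ⇒ V₂ = 22.1 L, P₂ = 694 kPa.
ΔU = 0 (ideal gas, T constant).
W = nRT ln(V₂/V₁) = 5.05×8.314×366×ln(0.294) = -18800 J.
Q = ΔU + W = -18800 J.
State after step 1: P = 694 kPa, V = 22.1 L, T = 366 K.
Step 2 — Adiabatic: T₂/T₁ = (P₂/P₁)^((γ−1)/γ) ⇒ T₂ = 366×(6.20)^0.286 = 616 K; V₂ = 6.02 L.
ΔU = nCvΔT = 5.05×20.8×(616−366) = 26300 J.
Q = 0 for an adiabatic process, so W = −ΔU = -26300 J.
Net over both steps: W = -45100 J, Q = -18800 J, ΔU = 26300 J.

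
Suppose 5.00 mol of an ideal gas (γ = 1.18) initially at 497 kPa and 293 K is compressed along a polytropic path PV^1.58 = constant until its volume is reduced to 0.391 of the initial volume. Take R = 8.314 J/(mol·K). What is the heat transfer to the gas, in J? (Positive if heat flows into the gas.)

33800 J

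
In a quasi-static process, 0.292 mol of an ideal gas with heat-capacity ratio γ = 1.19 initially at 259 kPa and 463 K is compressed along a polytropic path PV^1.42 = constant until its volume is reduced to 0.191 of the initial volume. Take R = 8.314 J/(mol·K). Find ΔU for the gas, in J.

5940 J

V₁ = nRT₁/P₁ = 0.292×8.314×463/259 = 4.34 L.
Polytropic n=1.42: T₂ = T₁(V₁/V₂)^(n−1) = 463×(5.24)^0.42 = 928 K; P₂ = P₁(V₁/V₂)^n = 2720 kPa.
For an ideal gas ΔU = nCvΔT with Cv = R/(γ−1) = 43.8 J/(mol·K).
ΔU = 0.292×43.8×(928−463) = 5940 J.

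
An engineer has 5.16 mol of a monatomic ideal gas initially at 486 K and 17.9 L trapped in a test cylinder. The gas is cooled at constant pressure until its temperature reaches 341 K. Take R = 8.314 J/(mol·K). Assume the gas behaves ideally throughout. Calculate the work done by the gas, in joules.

P₁ = nRT₁/V₁ = 5.16×8.314×486/17.9 = 1160 kPa.
Isobaric: P stays 1160 kPa; V/T = const ⇒ T₂ = 341 K, V₂ = 12.6 L.
W = PΔV = 1160×(12.6−17.9) kPa·L = -6220 J.

-6220 J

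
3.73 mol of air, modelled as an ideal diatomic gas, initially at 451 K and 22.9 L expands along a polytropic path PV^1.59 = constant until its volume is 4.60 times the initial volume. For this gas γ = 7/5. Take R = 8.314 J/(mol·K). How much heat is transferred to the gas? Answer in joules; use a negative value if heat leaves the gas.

P₁ = nRT₁/V₁ = 3.73×8.314×451/22.9 = 611 kPa.
Polytropic n=1.59: T₂ = T₁(V₁/V₂)^(n−1) = 451×(0.217)^0.59 = 183 K; P₂ = P₁(V₁/V₂)^n = 54.0 kPa.
W = (P₁V₁−P₂V₂)/(n−1) = (611×22.9−54.0×105)/0.59 = 14100 J.
ΔU = nCvΔT = 3.73×20.8×(183−451) = -20800 J.
Q = ΔU + W = -6680 J.

-6680 J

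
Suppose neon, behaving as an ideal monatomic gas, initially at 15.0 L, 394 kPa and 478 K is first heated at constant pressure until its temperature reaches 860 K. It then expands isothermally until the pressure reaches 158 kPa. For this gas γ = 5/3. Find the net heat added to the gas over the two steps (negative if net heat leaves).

21500 J

n = P₁V₁/(RT₁) = 394×15.0/(8.314×478) = 1.49 mol.
Step 1 — Isobaric: P stays 394 kPa; V/T = const ⇒ T₂ = 860 K, V₂ = 27.0 L.
W = PΔV = 394×(27.0−15.0) kPa·L = 4720 J.
ΔU = nCvΔT = 1.49×12.5×(860−478) = 7080 J.
Q = ΔU + W = nCpΔT = 11800 J.
State after step 1: P = 394 kPa, V = 27.0 L, T = 860 K.
Step 2 — Isothermal: T stays 860 K; PV = const ⇒ V₂ = 67.3 L, P₂ = 158 kPa.
ΔU = 0 (ideal gas, T constant).
W = nRT ln(V₂/V₁) = 1.49×8.314×860×ln(2.49) = 9720 J.
Q = ΔU + W = 9720 J.
Net over both steps: W = 14400 J, Q = 21500 J, ΔU = 7080 J.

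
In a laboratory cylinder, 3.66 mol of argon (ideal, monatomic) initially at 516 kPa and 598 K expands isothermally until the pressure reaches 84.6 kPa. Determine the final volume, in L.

215 L

V₁ = nRT₁/P₁ = 3.66×8.314×598/516 = 35.3 L.
Isothermal: T stays 598 K; PV = const ⇒ V₂ = 215 L, P₂ = 84.6 kPa.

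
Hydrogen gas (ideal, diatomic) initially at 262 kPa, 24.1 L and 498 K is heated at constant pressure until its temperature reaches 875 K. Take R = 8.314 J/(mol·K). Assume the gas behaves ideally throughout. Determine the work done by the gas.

4780 J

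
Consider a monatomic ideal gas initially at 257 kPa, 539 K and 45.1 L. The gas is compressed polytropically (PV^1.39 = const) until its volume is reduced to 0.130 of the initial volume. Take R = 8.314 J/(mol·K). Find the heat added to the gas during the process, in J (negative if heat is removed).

n = P₁V₁/(RT₁) = 257×45.1/(8.314×539) = 2.59 mol.
Polytropic n=1.39: T₂ = T₁(V₁/V₂)^(n−1) = 539×(7.69)^0.39 = 1190 K; P₂ = P₁(V₁/V₂)^n = 4380 kPa.
W = (P₁V₁−P₂V₂)/(n−1) = (257×45.1−4380×5.86)/0.39 = -36100 J.
ΔU = nCvΔT = 2.59×12.5×(1190−539) = 21100 J.
Q = ΔU + W = -15000 J.

-15000 J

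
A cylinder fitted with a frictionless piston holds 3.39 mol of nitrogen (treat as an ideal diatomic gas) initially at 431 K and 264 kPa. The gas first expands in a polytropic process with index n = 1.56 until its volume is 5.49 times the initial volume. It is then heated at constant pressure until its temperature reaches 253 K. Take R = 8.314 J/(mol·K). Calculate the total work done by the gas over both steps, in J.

V₁ = nRT₁/P₁ = 3.39×8.314×431/264 = 46.0 L.
Step 1 — Polytropic n=1.56: T₂ = T₁(V₁/V₂)^(n−1) = 431×(0.182)^0.56 = 166 K; P₂ = P₁(V₁/V₂)^n = 18.5 kPa.
W = (P₁V₁−P₂V₂)/(n−1) = (264×46.0−18.5×253)/0.56 = 13300 J.
ΔU = nCvΔT = 3.39×20.8×(166−431) = -18700 J.
Q = ΔU + W = -5330 J.
State after step 1: P = 18.5 kPa, V = 253 L, T = 166 K.
Step 2 — Isobaric: P stays 18.5 kPa; V/T = const ⇒ T₂ = 253 K, V₂ = 385 L.
W = PΔV = 18.5×(385−253) kPa·L = 2450 J.
ΔU = nCvΔT = 3.39×20.8×(253−166) = 6120 J.
Q = ΔU + W = nCpΔT = 8570 J.
Net over both steps: W = 15800 J, Q = 3240 J, ΔU = -12500 J.

15800 J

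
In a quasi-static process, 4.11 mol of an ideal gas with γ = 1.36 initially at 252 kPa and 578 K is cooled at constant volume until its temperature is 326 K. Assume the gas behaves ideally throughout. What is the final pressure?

142 kPa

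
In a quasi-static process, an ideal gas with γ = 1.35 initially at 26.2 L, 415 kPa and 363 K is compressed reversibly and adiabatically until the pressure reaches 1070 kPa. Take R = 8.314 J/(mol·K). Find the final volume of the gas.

Adiabatic: T₂/T₁ = (P₂/P₁)^((γ−1)/γ) ⇒ T₂ = 363×(2.58)^0.259 = 464 K; V₂ = 13.0 L.

13.0 L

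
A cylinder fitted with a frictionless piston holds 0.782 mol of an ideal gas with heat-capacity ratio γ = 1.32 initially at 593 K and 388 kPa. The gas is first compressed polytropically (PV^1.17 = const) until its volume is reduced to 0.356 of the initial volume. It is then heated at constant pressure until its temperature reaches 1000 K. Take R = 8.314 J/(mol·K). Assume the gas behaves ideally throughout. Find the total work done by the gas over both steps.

V₁ = nRT₁/P₁ = 0.782×8.314×593/388 = 9.94 L.
Step 1 — Polytropic n=1.17: T₂ = T₁(V₁/V₂)^(n−1) = 593×(2.81)^0.17 = 707 K; P₂ = P₁(V₁/V₂)^n = 1300 kPa.
W = (P₁V₁−P₂V₂)/(n−1) = (388×9.94−1300×3.54)/0.17 = -4350 J.
ΔU = nCvΔT = 0.782×26.0×(707−593) = 2310 J.
Q = ΔU + W = -2040 J.
State after step 1: P = 1300 kPa, V = 3.54 L, T = 707 K.
Step 2 — Isobaric: P stays 1300 kPa; V/T = const ⇒ T₂ = 1000 K, V₂ = 5.00 L.
W = PΔV = 1300×(5.00−3.54) kPa·L = 1910 J.
ΔU = nCvΔT = 0.782×26.0×(1000−707) = 5960 J.
Q = ΔU + W = nCpΔT = 7860 J.
Net over both steps: W = -2450 J, Q = 5820 J, ΔU = 8270 J.

-2450 J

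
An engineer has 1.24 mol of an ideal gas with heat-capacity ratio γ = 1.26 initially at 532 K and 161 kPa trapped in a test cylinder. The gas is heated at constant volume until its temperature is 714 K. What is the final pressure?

216 kPa

V₁ = nRT₁/P₁ = 1.24×8.314×532/161 = 34.1 L.
Isochoric: V stays 34.1 L; P/T = const ⇒ T₂ = 714 K, P₂ = 216 kPa.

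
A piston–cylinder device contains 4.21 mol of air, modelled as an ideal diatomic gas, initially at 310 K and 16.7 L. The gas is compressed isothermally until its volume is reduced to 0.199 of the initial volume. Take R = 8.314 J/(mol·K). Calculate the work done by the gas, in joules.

-17500 J

P₁ = nRT₁/V₁ = 4.21×8.314×310/16.7 = 650 kPa.
Isothermal: T stays 310 K; PV = const ⇒ V₂ = 3.32 L, P₂ = 3270 kPa.
W = nRT ln(V₂/V₁) = 4.21×8.314×310×ln(0.199) = -17500 J.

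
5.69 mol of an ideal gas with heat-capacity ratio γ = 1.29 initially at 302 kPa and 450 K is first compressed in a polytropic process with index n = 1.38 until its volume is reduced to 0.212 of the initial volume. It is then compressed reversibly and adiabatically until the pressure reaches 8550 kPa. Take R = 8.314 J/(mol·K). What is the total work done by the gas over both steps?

V₁ = nRT₁/P₁ = 5.69×8.314×450/302 = 70.5 L.
Step 1 — Polytropic n=1.38: T₂ = T₁(V₁/V₂)^(n−1) = 450×(4.72)^0.38 = 811 K; P₂ = P₁(V₁/V₂)^n = 2570 kPa.
W = (P₁V₁−P₂V₂)/(n−1) = (302×70.5−2570×14.9)/0.38 = -45000 J.
ΔU = nCvΔT = 5.69×28.7×(811−450) = 58900 J.
Q = ΔU + W = 14000 J.
State after step 1: P = 2570 kPa, V = 14.9 L, T = 811 K.
Step 2 — Adiabatic: T₂/T₁ = (P₂/P₁)^((γ−1)/γ) ⇒ T₂ = 811×(3.33)^0.225 = 1060 K; V₂ = 5.88 L.
ΔU = nCvΔT = 5.69×28.7×(1060−811) = 41100 J.
Q = 0 for an adiabatic process, so W = −ΔU = -41100 J.
Net over both steps: W = -86100 J, Q = 14000 J, ΔU = 100000 J.

-86100 J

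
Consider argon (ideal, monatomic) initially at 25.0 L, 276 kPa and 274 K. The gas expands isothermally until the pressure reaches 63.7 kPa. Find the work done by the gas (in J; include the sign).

n = P₁V₁/(RT₁) = 276×25.0/(8.314×274) = 3.03 mol.
Isothermal: T stays 274 K; PV = const ⇒ V₂ = 108 L, P₂ = 63.7 kPa.
W = nRT ln(V₂/V₁) = 3.03×8.314×274×ln(4.33) = 10100 J.

10100 J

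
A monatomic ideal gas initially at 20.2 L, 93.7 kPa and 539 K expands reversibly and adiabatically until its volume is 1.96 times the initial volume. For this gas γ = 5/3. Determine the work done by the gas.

1030 J

n = P₁V₁/(RT₁) = 93.7×20.2/(8.314×539) = 0.422 mol.
Adiabatic: TV^(γ−1) = const ⇒ T₂ = 539×(0.510)^0.667 = 344 K; PV^γ = const ⇒ P₂ = 30.5 kPa.
ΔU = nCvΔT = 0.422×12.5×(344−539) = -1030 J.
Q = 0 for an adiabatic process, so W = −ΔU = 1030 J.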